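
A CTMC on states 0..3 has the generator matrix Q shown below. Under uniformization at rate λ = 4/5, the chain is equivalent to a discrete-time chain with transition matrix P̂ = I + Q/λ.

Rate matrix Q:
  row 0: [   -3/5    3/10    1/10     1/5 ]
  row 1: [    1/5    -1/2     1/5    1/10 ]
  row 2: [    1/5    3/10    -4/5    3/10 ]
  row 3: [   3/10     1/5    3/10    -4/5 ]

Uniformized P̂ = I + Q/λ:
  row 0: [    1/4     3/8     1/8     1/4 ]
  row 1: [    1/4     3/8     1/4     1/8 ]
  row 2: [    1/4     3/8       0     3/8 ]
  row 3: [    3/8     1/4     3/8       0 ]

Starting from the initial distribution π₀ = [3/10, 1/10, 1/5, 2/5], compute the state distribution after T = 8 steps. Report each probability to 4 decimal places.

π = [0.2730, 0.3520, 0.1910, 0.1840]

t=0: π = [0.3000, 0.1000, 0.2000, 0.4000]
t=1: π = [0.3000, 0.3250, 0.2125, 0.1625]
t=2: π = [0.2703, 0.3547, 0.1797, 0.1953]
t=3: π = [0.2744, 0.3506, 0.1957, 0.1793]
t=4: π = [0.2724, 0.3526, 0.1892, 0.1858]
t=5: π = [0.2732, 0.3518, 0.1919, 0.1831]
t=6: π = [0.2729, 0.3521, 0.1908, 0.1842]
t=7: π = [0.2730, 0.3520, 0.1912, 0.1838]
t=8: π = [0.2730, 0.3520, 0.1910, 0.1840]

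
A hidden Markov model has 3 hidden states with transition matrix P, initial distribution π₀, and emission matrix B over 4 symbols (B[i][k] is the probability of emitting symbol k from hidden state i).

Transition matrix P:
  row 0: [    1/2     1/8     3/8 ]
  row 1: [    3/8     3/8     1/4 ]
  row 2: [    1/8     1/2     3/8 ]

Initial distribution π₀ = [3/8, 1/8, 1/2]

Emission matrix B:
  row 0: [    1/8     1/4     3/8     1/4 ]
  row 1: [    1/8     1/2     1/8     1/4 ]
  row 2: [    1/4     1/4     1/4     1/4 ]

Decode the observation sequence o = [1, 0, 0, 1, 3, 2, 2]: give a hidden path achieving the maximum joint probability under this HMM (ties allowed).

path = [2, 2, 2, 1, 0, 0, 0]

t=0: δ = [9.375e-02, 6.250e-02, 1.250e-01]  (obs o_0=1)
t=1: δ = [5.859e-03, 7.812e-03, 1.172e-02]  ψ = [0, 2, 2]  (obs o_1=0)
t=2: δ = [3.662e-04, 7.324e-04, 1.099e-03]  ψ = [0, 2, 2]  (obs o_2=0)
t=3: δ = [6.866e-05, 2.747e-04, 1.030e-04]  ψ = [1, 2, 2]  (obs o_3=1)
t=4: δ = [2.575e-05, 2.575e-05, 1.717e-05]  ψ = [1, 1, 1]  (obs o_4=3)
t=5: δ = [4.828e-06, 1.207e-06, 2.414e-06]  ψ = [0, 1, 0]  (obs o_5=2)
t=6: δ = [9.052e-07, 1.509e-07, 4.526e-07]  ψ = [0, 2, 0]  (obs o_6=2)
backtrack: best end state = 0; path = [2, 2, 2, 1, 0, 0, 0]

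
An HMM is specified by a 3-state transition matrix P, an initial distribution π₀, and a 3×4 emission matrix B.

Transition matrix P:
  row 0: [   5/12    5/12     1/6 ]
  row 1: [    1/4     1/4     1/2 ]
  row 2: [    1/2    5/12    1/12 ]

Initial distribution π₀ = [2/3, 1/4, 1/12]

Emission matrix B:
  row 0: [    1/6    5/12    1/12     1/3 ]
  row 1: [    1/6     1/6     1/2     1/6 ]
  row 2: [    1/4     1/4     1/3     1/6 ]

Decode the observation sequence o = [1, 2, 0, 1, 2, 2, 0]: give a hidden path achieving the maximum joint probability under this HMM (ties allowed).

path = [0, 1, 2, 0, 1, 1, 2]

t=0: δ = [2.778e-01, 4.167e-02, 2.083e-02]  (obs o_0=1)
t=1: δ = [9.645e-03, 5.787e-02, 1.543e-02]  ψ = [0, 0, 0]  (obs o_1=2)
t=2: δ = [2.411e-03, 2.411e-03, 7.234e-03]  ψ = [1, 1, 1]  (obs o_2=0)
t=3: δ = [1.507e-03, 5.023e-04, 3.014e-04]  ψ = [2, 2, 1]  (obs o_3=1)
t=4: δ = [5.233e-05, 3.140e-04, 8.372e-05]  ψ = [0, 0, 0]  (obs o_4=2)
t=5: δ = [6.541e-06, 3.925e-05, 5.233e-05]  ψ = [1, 1, 1]  (obs o_5=2)
t=6: δ = [4.361e-06, 3.634e-06, 4.906e-06]  ψ = [2, 2, 1]  (obs o_6=0)
backtrack: best end state = 2; path = [0, 1, 2, 0, 1, 1, 2]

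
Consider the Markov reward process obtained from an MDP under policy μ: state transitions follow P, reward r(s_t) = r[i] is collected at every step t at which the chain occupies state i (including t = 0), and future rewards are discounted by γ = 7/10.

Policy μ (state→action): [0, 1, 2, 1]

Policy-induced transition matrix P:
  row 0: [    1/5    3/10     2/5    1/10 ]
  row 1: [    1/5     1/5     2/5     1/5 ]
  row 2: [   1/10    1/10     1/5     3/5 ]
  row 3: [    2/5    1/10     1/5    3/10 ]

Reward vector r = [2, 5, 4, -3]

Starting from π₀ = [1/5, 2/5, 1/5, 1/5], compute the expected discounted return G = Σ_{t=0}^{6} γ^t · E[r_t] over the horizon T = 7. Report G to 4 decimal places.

G = 5.7716

t=0: π = [0.2000, 0.4000, 0.2000, 0.2000], E[r] = 2.6000, γ^t·E[r] = 2.600000, running G = 2.600000
t=1: π = [0.2200, 0.1800, 0.3200, 0.2800], E[r] = 1.7800, γ^t·E[r] = 1.246000, running G = 3.846000
t=2: π = [0.2240, 0.1620, 0.2800, 0.3340], E[r] = 1.3760, γ^t·E[r] = 0.674240, running G = 4.520240
t=3: π = [0.2388, 0.1610, 0.2772, 0.3230], E[r] = 1.4224, γ^t·E[r] = 0.487883, running G = 5.008123
t=4: π = [0.2369, 0.1639, 0.2800, 0.3193], E[r] = 1.4550, γ^t·E[r] = 0.349346, running G = 5.357469
t=5: π = [0.2359, 0.1638, 0.2801, 0.3202], E[r] = 1.4505, γ^t·E[r] = 0.243777, running G = 5.601246
t=6: π = [0.2360, 0.1635, 0.2799, 0.3205], E[r] = 1.4480, γ^t·E[r] = 0.170358, running G = 5.771604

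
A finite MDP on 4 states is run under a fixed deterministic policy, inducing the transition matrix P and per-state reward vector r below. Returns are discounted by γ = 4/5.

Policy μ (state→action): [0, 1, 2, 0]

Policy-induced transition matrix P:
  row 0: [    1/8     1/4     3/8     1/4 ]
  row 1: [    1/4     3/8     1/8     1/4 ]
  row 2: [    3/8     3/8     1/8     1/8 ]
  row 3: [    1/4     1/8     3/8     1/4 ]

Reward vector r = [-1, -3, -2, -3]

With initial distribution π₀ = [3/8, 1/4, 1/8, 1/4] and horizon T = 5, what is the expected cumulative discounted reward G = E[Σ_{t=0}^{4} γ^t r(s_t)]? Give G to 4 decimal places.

G = -7.4709

t=0: π = [0.3750, 0.2500, 0.1250, 0.2500], E[r] = -2.1250, γ^t·E[r] = -2.125000, running G = -2.125000
t=1: π = [0.2188, 0.2656, 0.2813, 0.2344], E[r] = -2.2813, γ^t·E[r] = -1.825000, running G = -3.950000
t=2: π = [0.2578, 0.2891, 0.2383, 0.2148], E[r] = -2.2461, γ^t·E[r] = -1.437500, running G = -5.387500
t=3: π = [0.2476, 0.2891, 0.2432, 0.2202], E[r] = -2.2617, γ^t·E[r] = -1.158000, running G = -6.545500
t=4: π = [0.2495, 0.2890, 0.2419, 0.2196], E[r] = -2.2592, γ^t·E[r] = -0.925350, running G = -7.470850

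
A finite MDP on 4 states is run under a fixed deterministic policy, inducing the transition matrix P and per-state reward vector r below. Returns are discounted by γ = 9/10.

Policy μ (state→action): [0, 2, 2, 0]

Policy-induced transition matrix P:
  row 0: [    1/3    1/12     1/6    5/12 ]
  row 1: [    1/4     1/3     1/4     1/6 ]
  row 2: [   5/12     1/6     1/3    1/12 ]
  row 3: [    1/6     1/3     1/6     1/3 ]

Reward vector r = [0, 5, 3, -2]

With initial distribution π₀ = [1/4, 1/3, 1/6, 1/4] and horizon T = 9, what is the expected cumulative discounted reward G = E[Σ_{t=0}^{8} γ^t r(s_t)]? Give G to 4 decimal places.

t=0: π = [0.2500, 0.3333, 0.1667, 0.2500], E[r] = 1.6667, γ^t·E[r] = 1.666667, running G = 1.666667
t=1: π = [0.2778, 0.2431, 0.2222, 0.2569], E[r] = 1.3681, γ^t·E[r] = 1.231250, running G = 2.897917
t=2: π = [0.2888, 0.2269, 0.2240, 0.2604], E[r] = 1.2853, γ^t·E[r] = 1.041094, running G = 3.939010
t=3: π = [0.2897, 0.2238, 0.2229, 0.2636], E[r] = 1.2606, γ^t·E[r] = 0.918949, running G = 4.857960
t=4: π = [0.2893, 0.2238, 0.2225, 0.2644], E[r] = 1.2573, γ^t·E[r] = 0.824924, running G = 5.682883
t=5: π = [0.2892, 0.2239, 0.2224, 0.2645], E[r] = 1.2577, γ^t·E[r] = 0.742677, running G = 6.425561
t=6: π = [0.2891, 0.2240, 0.2224, 0.2645], E[r] = 1.2581, γ^t·E[r] = 0.668583, running G = 7.094144
t=7: π = [0.2891, 0.2240, 0.2224, 0.2645], E[r] = 1.2581, γ^t·E[r] = 0.601764, running G = 7.695908
t=8: π = [0.2891, 0.2240, 0.2224, 0.2645], E[r] = 1.2581, γ^t·E[r] = 0.541590, running G = 8.237498

G = 8.2375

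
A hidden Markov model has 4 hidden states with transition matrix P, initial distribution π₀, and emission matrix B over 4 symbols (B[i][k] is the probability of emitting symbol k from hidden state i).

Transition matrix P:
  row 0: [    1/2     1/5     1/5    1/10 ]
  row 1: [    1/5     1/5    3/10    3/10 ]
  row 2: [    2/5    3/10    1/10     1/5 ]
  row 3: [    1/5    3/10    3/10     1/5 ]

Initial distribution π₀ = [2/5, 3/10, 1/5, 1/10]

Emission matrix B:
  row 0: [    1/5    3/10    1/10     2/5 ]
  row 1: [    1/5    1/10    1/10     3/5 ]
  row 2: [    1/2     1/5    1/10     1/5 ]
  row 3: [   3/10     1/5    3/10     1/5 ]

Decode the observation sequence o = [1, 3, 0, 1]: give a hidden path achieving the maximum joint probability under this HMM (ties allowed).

path = [0, 0, 0, 0]

t=0: δ = [1.200e-01, 3.000e-02, 4.000e-02, 2.000e-02]  (obs o_0=1)
t=1: δ = [2.400e-02, 1.440e-02, 4.800e-03, 2.400e-03]  ψ = [0, 0, 0, 0]  (obs o_1=3)
t=2: δ = [2.400e-03, 9.600e-04, 2.400e-03, 1.296e-03]  ψ = [0, 0, 0, 1]  (obs o_2=0)
t=3: δ = [3.600e-04, 7.200e-05, 9.600e-05, 9.600e-05]  ψ = [0, 2, 0, 2]  (obs o_3=1)
backtrack: best end state = 0; path = [0, 0, 0, 0]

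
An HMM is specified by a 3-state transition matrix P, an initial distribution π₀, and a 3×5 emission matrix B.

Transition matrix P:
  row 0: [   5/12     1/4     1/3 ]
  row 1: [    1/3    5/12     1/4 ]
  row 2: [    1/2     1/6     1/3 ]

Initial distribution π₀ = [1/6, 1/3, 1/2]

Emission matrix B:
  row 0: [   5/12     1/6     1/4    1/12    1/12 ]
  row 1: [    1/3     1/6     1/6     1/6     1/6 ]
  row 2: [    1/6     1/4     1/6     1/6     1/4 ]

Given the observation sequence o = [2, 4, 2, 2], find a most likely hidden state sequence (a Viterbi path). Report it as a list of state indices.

t=0: δ = [4.167e-02, 5.556e-02, 8.333e-02]  (obs o_0=2)
t=1: δ = [3.472e-03, 3.858e-03, 6.944e-03]  ψ = [2, 1, 2]  (obs o_1=4)
t=2: δ = [8.681e-04, 2.679e-04, 3.858e-04]  ψ = [2, 1, 2]  (obs o_2=2)
t=3: δ = [9.042e-05, 3.617e-05, 4.823e-05]  ψ = [0, 0, 0]  (obs o_3=2)
backtrack: best end state = 0; path = [2, 2, 0, 0]

path = [2, 2, 0, 0]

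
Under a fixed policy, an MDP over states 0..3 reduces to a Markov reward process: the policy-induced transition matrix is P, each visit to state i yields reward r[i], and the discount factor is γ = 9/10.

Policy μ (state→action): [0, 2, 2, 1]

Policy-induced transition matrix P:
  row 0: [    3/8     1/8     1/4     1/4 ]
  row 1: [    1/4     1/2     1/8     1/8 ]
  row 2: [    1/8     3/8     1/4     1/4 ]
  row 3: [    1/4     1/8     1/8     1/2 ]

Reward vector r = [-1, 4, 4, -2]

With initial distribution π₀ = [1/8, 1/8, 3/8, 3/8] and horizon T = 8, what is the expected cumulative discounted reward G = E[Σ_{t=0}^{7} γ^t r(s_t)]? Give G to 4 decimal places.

t=0: π = [0.1250, 0.1250, 0.3750, 0.3750], E[r] = 1.1250, γ^t·E[r] = 1.125000, running G = 1.125000
t=1: π = [0.2188, 0.2656, 0.1875, 0.3281], E[r] = 0.9375, γ^t·E[r] = 0.843750, running G = 1.968750
t=2: π = [0.2539, 0.2715, 0.1758, 0.2988], E[r] = 0.9375, γ^t·E[r] = 0.759375, running G = 2.728125
t=3: π = [0.2598, 0.2708, 0.1787, 0.2908], E[r] = 0.9565, γ^t·E[r] = 0.697320, running G = 3.425445
t=4: π = [0.2601, 0.2712, 0.1798, 0.2888], E[r] = 0.9662, γ^t·E[r] = 0.633955, running G = 4.059400
t=5: π = [0.2600, 0.2717, 0.1800, 0.2883], E[r] = 0.9699, γ^t·E[r] = 0.572735, running G = 4.632135
t=6: π = [0.2600, 0.2719, 0.1800, 0.2881], E[r] = 0.9712, γ^t·E[r] = 0.516160, running G = 5.148295
t=7: π = [0.2600, 0.2720, 0.1800, 0.2880], E[r] = 0.9717, γ^t·E[r] = 0.464770, running G = 5.613066

G = 5.6131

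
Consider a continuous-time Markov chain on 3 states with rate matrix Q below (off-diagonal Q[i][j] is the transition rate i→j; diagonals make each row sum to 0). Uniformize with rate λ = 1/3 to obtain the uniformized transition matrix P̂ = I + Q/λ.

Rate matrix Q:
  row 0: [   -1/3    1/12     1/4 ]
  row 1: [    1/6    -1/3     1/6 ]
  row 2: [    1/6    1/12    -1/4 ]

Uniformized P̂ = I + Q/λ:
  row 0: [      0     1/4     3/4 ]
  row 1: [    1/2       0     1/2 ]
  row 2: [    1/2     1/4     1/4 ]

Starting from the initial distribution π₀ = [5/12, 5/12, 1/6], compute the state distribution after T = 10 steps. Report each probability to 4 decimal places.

t=0: π = [0.4167, 0.4167, 0.1667]
t=1: π = [0.2917, 0.1458, 0.5625]
t=2: π = [0.3542, 0.2135, 0.4323]
t=3: π = [0.3229, 0.1966, 0.4805]
t=4: π = [0.3385, 0.2008, 0.4606]
t=5: π = [0.3307, 0.1998, 0.4695]
t=6: π = [0.3346, 0.2001, 0.4653]
t=7: π = [0.3327, 0.2000, 0.4673]
t=8: π = [0.3337, 0.2000, 0.4663]
t=9: π = [0.3332, 0.2000, 0.4668]
t=10: π = [0.3334, 0.2000, 0.4666]

π = [0.3334, 0.2000, 0.4666]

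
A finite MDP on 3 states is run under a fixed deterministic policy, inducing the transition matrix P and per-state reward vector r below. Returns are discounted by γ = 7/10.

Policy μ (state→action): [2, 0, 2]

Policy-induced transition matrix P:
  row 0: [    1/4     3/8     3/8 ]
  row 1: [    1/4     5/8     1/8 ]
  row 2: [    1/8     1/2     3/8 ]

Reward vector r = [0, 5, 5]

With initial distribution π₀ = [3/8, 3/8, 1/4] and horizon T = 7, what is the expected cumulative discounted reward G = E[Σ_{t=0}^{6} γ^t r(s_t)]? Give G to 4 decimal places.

t=0: π = [0.3750, 0.3750, 0.2500], E[r] = 3.1250, γ^t·E[r] = 3.125000, running G = 3.125000
t=1: π = [0.2188, 0.5000, 0.2813], E[r] = 3.9063, γ^t·E[r] = 2.734375, running G = 5.859375
t=2: π = [0.2148, 0.5352, 0.2500], E[r] = 3.9258, γ^t·E[r] = 1.923633, running G = 7.783008
t=3: π = [0.2188, 0.5400, 0.2412], E[r] = 3.9063, γ^t·E[r] = 1.339844, running G = 9.122852
t=4: π = [0.2198, 0.5402, 0.2400], E[r] = 3.9008, γ^t·E[r] = 0.936572, running G = 10.059423
t=5: π = [0.2200, 0.5400, 0.2400], E[r] = 3.9000, γ^t·E[r] = 0.655472, running G = 10.714895
t=6: π = [0.2200, 0.5400, 0.2400], E[r] = 3.9000, γ^t·E[r] = 0.458828, running G = 11.173723

G = 11.1737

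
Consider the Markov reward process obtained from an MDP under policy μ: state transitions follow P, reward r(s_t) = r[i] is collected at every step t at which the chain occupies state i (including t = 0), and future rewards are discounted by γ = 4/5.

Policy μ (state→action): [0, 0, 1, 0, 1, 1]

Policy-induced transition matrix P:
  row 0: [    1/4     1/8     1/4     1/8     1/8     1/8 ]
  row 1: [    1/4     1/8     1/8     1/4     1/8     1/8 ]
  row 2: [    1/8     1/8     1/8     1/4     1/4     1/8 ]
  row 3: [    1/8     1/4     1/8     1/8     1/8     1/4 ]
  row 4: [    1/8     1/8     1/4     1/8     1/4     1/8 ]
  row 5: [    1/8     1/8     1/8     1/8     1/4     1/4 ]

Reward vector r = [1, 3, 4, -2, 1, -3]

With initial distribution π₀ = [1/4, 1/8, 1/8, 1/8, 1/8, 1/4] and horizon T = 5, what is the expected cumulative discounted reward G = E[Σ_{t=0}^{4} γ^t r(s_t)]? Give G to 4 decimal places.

G = 1.7645

t=0: π = [0.2500, 0.1250, 0.1250, 0.1250, 0.1250, 0.2500], E[r] = 0.2500, γ^t·E[r] = 0.250000, running G = 0.250000
t=1: π = [0.1719, 0.1406, 0.1719, 0.1563, 0.1875, 0.1719], E[r] = 0.6406, γ^t·E[r] = 0.512500, running G = 0.762500
t=2: π = [0.1641, 0.1445, 0.1699, 0.1641, 0.1914, 0.1660], E[r] = 0.6426, γ^t·E[r] = 0.411250, running G = 1.173750
t=3: π = [0.1636, 0.1455, 0.1694, 0.1643, 0.1909, 0.1663], E[r] = 0.6414, γ^t·E[r] = 0.328375, running G = 1.502125
t=4: π = [0.1636, 0.1455, 0.1693, 0.1644, 0.1908, 0.1663], E[r] = 0.6406, γ^t·E[r] = 0.262400, running G = 1.764525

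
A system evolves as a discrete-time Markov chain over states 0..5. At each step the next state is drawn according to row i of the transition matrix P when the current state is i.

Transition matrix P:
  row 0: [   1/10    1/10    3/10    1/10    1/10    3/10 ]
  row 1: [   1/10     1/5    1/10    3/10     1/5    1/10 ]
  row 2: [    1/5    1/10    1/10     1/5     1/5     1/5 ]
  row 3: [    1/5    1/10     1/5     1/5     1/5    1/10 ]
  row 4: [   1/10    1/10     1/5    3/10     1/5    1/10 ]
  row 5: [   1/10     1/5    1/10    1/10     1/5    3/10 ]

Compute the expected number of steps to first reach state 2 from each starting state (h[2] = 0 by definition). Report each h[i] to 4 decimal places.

First-step conditioning: h[2] = 0; for i ≠ 2, h[i] = 1 + Σ_k P[i][k]·h[k].
  h[0] = 1 + 1/10·h[0] + 1/10·h[1] + 1/10·h[3] + 1/10·h[4] + 3/10·h[5]
  h[1] = 1 + 1/10·h[0] + 1/5·h[1] + 3/10·h[3] + 1/5·h[4] + 1/10·h[5]
  h[3] = 1 + 1/5·h[0] + 1/10·h[1] + 1/5·h[3] + 1/5·h[4] + 1/10·h[5]
  h[4] = 1 + 1/10·h[0] + 1/10·h[1] + 3/10·h[3] + 1/5·h[4] + 1/10·h[5]
  h[5] = 1 + 1/10·h[0] + 1/5·h[1] + 1/10·h[3] + 1/5·h[4] + 3/10·h[5]
Solving the 5×5 linear system over states ≠ 2 gives exactly h = [7528/1489, 9000/1489, 0, 8048/1489, 8100/1489, 9238/1489] (h[2] = 0 is the target).

h = [5.0557, 6.0443, 0.0000, 5.4050, 5.4399, 6.2042]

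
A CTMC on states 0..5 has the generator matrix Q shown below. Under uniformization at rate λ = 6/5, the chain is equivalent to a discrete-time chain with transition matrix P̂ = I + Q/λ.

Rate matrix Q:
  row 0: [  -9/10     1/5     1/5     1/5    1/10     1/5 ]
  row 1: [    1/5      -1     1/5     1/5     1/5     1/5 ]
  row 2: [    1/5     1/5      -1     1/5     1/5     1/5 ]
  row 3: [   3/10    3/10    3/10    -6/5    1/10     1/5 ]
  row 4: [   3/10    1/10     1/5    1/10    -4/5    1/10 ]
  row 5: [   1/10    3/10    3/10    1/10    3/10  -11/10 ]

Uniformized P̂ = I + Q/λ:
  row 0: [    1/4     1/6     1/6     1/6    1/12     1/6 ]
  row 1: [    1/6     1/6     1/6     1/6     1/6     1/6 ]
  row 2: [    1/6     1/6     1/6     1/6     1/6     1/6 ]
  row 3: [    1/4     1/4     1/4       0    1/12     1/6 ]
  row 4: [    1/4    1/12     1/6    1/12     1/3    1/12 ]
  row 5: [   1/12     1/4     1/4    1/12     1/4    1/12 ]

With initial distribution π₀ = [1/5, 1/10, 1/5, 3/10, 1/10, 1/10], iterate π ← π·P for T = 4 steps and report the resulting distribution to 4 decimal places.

t=0: π = [0.2000, 0.1000, 0.2000, 0.3000, 0.1000, 0.1000]
t=1: π = [0.2083, 0.1917, 0.2000, 0.1000, 0.1500, 0.1500]
t=2: π = [0.1924, 0.1750, 0.1875, 0.1250, 0.1785, 0.1417]
t=3: π = [0.1962, 0.1740, 0.1889, 0.1192, 0.1818, 0.1400]
t=4: π = [0.1964, 0.1731, 0.1883, 0.1200, 0.1823, 0.1399]

π = [0.1964, 0.1731, 0.1883, 0.1200, 0.1823, 0.1399]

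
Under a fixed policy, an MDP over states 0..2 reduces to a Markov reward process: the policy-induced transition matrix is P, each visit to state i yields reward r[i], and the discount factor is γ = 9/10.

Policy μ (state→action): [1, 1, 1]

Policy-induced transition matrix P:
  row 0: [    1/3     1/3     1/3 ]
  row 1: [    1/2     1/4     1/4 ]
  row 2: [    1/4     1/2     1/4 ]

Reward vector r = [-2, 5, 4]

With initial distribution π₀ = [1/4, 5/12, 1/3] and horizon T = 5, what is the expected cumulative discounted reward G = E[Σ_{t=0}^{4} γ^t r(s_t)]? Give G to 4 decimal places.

t=0: π = [0.2500, 0.4167, 0.3333], E[r] = 2.9167, γ^t·E[r] = 2.916667, running G = 2.916667
t=1: π = [0.3750, 0.3542, 0.2708], E[r] = 2.1042, γ^t·E[r] = 1.893750, running G = 4.810417
t=2: π = [0.3698, 0.3490, 0.2813], E[r] = 2.1302, γ^t·E[r] = 1.725469, running G = 6.535885
t=3: π = [0.3681, 0.3511, 0.2808], E[r] = 2.1428, γ^t·E[r] = 1.562098, running G = 8.097983
t=4: π = [0.3685, 0.3509, 0.2807], E[r] = 2.1402, γ^t·E[r] = 1.404156, running G = 9.502139

G = 9.5021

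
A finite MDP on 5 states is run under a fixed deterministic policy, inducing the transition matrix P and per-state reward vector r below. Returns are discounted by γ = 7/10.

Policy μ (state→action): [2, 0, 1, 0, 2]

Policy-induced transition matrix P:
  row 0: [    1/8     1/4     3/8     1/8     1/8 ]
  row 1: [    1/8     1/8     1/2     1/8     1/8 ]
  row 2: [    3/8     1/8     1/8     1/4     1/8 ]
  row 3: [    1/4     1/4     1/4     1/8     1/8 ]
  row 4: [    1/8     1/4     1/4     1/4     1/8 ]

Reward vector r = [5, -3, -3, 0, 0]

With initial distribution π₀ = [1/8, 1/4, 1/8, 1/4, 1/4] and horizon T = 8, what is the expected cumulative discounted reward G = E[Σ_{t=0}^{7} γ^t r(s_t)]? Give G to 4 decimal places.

G = -1.3940

t=0: π = [0.1250, 0.2500, 0.1250, 0.2500, 0.2500], E[r] = -0.5000, γ^t·E[r] = -0.500000, running G = -0.500000
t=1: π = [0.1875, 0.2031, 0.3125, 0.1719, 0.1250], E[r] = -0.6094, γ^t·E[r] = -0.426563, running G = -0.926563
t=2: π = [0.2246, 0.1855, 0.2852, 0.1797, 0.1250], E[r] = -0.2891, γ^t·E[r] = -0.141641, running G = -1.068203
t=3: π = [0.2188, 0.1912, 0.2888, 0.1763, 0.1250], E[r] = -0.3462, γ^t·E[r] = -0.118744, running G = -1.186947
t=4: π = [0.2192, 0.1900, 0.2890, 0.1767, 0.1250], E[r] = -0.3409, γ^t·E[r] = -0.081853, running G = -1.268800
t=5: π = [0.2193, 0.1901, 0.2888, 0.1768, 0.1250], E[r] = -0.3399, γ^t·E[r] = -0.057135, running G = -1.325935
t=6: π = [0.2193, 0.1901, 0.2889, 0.1767, 0.1250], E[r] = -0.3405, γ^t·E[r] = -0.040063, running G = -1.365997
t=7: π = [0.2193, 0.1901, 0.2888, 0.1767, 0.1250], E[r] = -0.3404, γ^t·E[r] = -0.028032, running G = -1.394029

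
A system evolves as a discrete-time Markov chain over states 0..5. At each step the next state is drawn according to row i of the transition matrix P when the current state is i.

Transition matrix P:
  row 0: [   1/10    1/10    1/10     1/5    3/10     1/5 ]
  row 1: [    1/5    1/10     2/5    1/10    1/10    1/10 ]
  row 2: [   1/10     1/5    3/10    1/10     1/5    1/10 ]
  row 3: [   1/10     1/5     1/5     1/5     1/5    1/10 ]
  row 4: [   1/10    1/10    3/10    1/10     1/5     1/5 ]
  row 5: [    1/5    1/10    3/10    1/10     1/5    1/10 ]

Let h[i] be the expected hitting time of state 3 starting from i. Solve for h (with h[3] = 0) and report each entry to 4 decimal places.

h = [7.9839, 8.7903, 8.8710, 0.0000, 8.8710, 8.7903]

First-step conditioning: h[3] = 0; for i ≠ 3, h[i] = 1 + Σ_k P[i][k]·h[k].
  h[0] = 1 + 1/10·h[0] + 1/10·h[1] + 1/10·h[2] + 3/10·h[4] + 1/5·h[5]
  h[1] = 1 + 1/5·h[0] + 1/10·h[1] + 2/5·h[2] + 1/10·h[4] + 1/10·h[5]
  h[2] = 1 + 1/10·h[0] + 1/5·h[1] + 3/10·h[2] + 1/5·h[4] + 1/10·h[5]
  h[4] = 1 + 1/10·h[0] + 1/10·h[1] + 3/10·h[2] + 1/5·h[4] + 1/5·h[5]
  h[5] = 1 + 1/5·h[0] + 1/10·h[1] + 3/10·h[2] + 1/5·h[4] + 1/10·h[5]
Solving the 5×5 linear system over states ≠ 3 gives exactly h = [495/62, 545/62, 275/31, 0, 275/31, 545/62] (h[3] = 0 is the target).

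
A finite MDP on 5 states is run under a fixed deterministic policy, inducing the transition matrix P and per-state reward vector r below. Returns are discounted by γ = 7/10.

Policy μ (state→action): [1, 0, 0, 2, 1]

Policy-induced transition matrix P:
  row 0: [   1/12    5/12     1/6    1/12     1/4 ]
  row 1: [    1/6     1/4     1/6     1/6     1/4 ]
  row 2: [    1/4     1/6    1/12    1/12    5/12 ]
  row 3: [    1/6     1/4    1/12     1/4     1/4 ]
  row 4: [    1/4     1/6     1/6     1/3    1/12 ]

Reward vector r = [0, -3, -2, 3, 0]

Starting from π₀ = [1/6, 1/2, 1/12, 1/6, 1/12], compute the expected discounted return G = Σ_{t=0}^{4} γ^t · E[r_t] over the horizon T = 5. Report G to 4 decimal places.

G = -2.0258

t=0: π = [0.1667, 0.5000, 0.0833, 0.1667, 0.0833], E[r] = -1.1667, γ^t·E[r] = -1.166667, running G = -1.166667
t=1: π = [0.1667, 0.2639, 0.1458, 0.1736, 0.2500], E[r] = -0.5625, γ^t·E[r] = -0.393750, running G = -1.560417
t=2: π = [0.1858, 0.2448, 0.1400, 0.1968, 0.2326], E[r] = -0.4242, γ^t·E[r] = -0.207853, running G = -1.768270
t=3: π = [0.1822, 0.2499, 0.1386, 0.1947, 0.2346], E[r] = -0.4429, γ^t·E[r] = -0.151899, running G = -1.920168
t=4: π = [0.1826, 0.2493, 0.1389, 0.1952, 0.2340], E[r] = -0.4399, γ^t·E[r] = -0.105613, running G = -2.025781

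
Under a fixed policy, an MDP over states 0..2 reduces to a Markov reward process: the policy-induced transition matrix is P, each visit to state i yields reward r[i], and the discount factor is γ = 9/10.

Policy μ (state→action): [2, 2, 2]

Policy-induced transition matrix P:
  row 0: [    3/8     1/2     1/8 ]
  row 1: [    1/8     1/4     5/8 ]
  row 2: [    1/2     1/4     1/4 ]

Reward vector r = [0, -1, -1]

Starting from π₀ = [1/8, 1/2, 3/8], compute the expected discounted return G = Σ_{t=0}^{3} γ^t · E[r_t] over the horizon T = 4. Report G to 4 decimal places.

G = -2.5140

t=0: π = [0.1250, 0.5000, 0.3750], E[r] = -0.8750, γ^t·E[r] = -0.875000, running G = -0.875000
t=1: π = [0.2969, 0.2813, 0.4219], E[r] = -0.7031, γ^t·E[r] = -0.632813, running G = -1.507813
t=2: π = [0.3574, 0.3242, 0.3184], E[r] = -0.6426, γ^t·E[r] = -0.520488, running G = -2.028301
t=3: π = [0.3337, 0.3394, 0.3269], E[r] = -0.6663, γ^t·E[r] = -0.485703, running G = -2.514004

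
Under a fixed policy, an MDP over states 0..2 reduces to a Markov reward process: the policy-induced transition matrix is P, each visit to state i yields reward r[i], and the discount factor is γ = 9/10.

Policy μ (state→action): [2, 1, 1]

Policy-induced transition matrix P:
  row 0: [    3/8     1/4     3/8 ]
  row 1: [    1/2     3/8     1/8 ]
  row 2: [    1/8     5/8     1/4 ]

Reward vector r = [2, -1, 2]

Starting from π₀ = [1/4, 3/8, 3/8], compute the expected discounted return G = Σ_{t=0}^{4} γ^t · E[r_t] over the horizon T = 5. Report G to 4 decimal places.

t=0: π = [0.2500, 0.3750, 0.3750], E[r] = 0.8750, γ^t·E[r] = 0.875000, running G = 0.875000
t=1: π = [0.3281, 0.4375, 0.2344], E[r] = 0.6875, γ^t·E[r] = 0.618750, running G = 1.493750
t=2: π = [0.3711, 0.3926, 0.2363], E[r] = 0.8223, γ^t·E[r] = 0.666035, running G = 2.159785
t=3: π = [0.3650, 0.3877, 0.2473], E[r] = 0.8369, γ^t·E[r] = 0.610110, running G = 2.769896
t=4: π = [0.3616, 0.3912, 0.2472], E[r] = 0.8264, γ^t·E[r] = 0.542192, running G = 3.312087

G = 3.3121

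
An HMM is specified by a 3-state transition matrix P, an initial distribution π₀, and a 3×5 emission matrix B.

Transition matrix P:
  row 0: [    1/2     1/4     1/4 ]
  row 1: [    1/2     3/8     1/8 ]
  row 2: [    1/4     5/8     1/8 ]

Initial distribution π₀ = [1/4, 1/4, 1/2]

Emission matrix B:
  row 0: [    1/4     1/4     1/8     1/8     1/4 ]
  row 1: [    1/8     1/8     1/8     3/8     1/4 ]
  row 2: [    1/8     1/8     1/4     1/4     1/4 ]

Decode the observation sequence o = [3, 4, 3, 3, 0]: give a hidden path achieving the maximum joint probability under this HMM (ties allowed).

t=0: δ = [3.125e-02, 9.375e-02, 1.250e-01]  (obs o_0=3)
t=1: δ = [1.172e-02, 1.953e-02, 3.906e-03]  ψ = [1, 2, 2]  (obs o_1=4)
t=2: δ = [1.221e-03, 2.747e-03, 7.324e-04]  ψ = [1, 1, 0]  (obs o_2=3)
t=3: δ = [1.717e-04, 3.862e-04, 8.583e-05]  ψ = [1, 1, 1]  (obs o_3=3)
t=4: δ = [4.828e-05, 1.810e-05, 6.035e-06]  ψ = [1, 1, 1]  (obs o_4=0)
backtrack: best end state = 0; path = [2, 1, 1, 1, 0]

path = [2, 1, 1, 1, 0]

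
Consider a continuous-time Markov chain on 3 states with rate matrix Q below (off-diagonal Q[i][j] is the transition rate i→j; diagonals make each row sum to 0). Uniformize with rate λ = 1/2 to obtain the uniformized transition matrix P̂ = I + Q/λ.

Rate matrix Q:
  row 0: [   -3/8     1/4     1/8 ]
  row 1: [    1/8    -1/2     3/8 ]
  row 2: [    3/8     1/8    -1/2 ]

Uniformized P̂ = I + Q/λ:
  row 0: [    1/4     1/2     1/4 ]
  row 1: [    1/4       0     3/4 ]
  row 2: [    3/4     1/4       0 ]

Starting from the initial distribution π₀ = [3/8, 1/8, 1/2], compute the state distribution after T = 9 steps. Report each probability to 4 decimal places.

t=0: π = [0.3750, 0.1250, 0.5000]
t=1: π = [0.5000, 0.3125, 0.1875]
t=2: π = [0.3438, 0.2969, 0.3594]
t=3: π = [0.4297, 0.2617, 0.3086]
t=4: π = [0.4043, 0.2920, 0.3037]
t=5: π = [0.4019, 0.2781, 0.3201]
t=6: π = [0.4100, 0.2809, 0.3090]
t=7: π = [0.4045, 0.2823, 0.3132]
t=8: π = [0.4066, 0.2806, 0.3128]
t=9: π = [0.4064, 0.2815, 0.3121]

π = [0.4064, 0.2815, 0.3121]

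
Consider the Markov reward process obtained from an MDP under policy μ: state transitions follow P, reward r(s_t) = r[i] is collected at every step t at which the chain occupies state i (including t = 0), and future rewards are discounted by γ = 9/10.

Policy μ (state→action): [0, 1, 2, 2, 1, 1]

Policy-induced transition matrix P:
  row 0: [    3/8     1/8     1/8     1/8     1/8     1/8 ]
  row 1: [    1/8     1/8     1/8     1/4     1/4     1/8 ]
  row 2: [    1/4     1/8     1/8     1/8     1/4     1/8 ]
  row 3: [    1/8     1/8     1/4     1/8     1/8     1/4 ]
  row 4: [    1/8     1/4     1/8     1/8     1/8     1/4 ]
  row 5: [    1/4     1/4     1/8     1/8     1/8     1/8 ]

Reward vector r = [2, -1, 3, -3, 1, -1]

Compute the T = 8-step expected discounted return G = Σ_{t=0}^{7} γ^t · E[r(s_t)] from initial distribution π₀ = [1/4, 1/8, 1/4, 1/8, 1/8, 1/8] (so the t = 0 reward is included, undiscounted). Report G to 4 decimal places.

G = 2.0458

t=0: π = [0.2500, 0.1250, 0.2500, 0.1250, 0.1250, 0.1250], E[r] = 0.7500, γ^t·E[r] = 0.750000, running G = 0.750000
t=1: π = [0.2344, 0.1563, 0.1406, 0.1406, 0.1719, 0.1563], E[r] = 0.3281, γ^t·E[r] = 0.295313, running G = 1.045313
t=2: π = [0.2207, 0.1660, 0.1426, 0.1445, 0.1621, 0.1641], E[r] = 0.2676, γ^t·E[r] = 0.216738, running G = 1.262051
t=3: π = [0.2185, 0.1658, 0.1431, 0.1458, 0.1636, 0.1633], E[r] = 0.2634, γ^t·E[r] = 0.192039, running G = 1.454090
t=4: π = [0.2179, 0.1659, 0.1432, 0.1457, 0.1636, 0.1637], E[r] = 0.2624, γ^t·E[r] = 0.172174, running G = 1.626264
t=5: π = [0.2178, 0.1659, 0.1432, 0.1457, 0.1636, 0.1637], E[r] = 0.2622, γ^t·E[r] = 0.154822, running G = 1.781085
t=6: π = [0.2178, 0.1659, 0.1432, 0.1457, 0.1636, 0.1637], E[r] = 0.2621, γ^t·E[r] = 0.139308, running G = 1.920393
t=7: π = [0.2178, 0.1659, 0.1432, 0.1457, 0.1636, 0.1637], E[r] = 0.2621, γ^t·E[r] = 0.125372, running G = 2.045765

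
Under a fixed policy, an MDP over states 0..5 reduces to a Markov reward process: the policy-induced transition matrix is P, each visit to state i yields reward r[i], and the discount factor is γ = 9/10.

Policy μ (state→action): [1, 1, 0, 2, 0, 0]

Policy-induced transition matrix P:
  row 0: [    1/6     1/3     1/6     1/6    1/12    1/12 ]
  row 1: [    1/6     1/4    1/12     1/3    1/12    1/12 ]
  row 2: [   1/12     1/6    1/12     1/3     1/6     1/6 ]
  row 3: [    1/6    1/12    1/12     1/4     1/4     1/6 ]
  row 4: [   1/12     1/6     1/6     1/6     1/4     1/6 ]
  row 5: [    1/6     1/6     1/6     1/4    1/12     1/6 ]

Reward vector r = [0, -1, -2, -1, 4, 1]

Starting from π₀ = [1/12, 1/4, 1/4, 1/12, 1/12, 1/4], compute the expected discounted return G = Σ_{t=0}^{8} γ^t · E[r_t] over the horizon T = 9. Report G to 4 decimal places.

t=0: π = [0.0833, 0.2500, 0.2500, 0.0833, 0.0833, 0.2500], E[r] = -0.2500, γ^t·E[r] = -0.250000, running G = -0.250000
t=1: π = [0.1389, 0.1944, 0.1181, 0.2778, 0.1319, 0.1389], E[r] = -0.0417, γ^t·E[r] = -0.037500, running G = -0.287500
t=2: π = [0.1458, 0.1829, 0.1175, 0.2535, 0.1615, 0.1389], E[r] = 0.1134, γ^t·E[r] = 0.091875, running G = -0.195625
t=3: π = [0.1434, 0.1851, 0.1205, 0.2494, 0.1623, 0.1393], E[r] = 0.1128, γ^t·E[r] = 0.082266, running G = -0.113359
t=4: π = [0.1431, 0.1852, 0.1204, 0.2500, 0.1620, 0.1393], E[r] = 0.1112, γ^t·E[r] = 0.072979, running G = -0.040380
t=5: π = [0.1431, 0.1851, 0.1204, 0.2500, 0.1620, 0.1393], E[r] = 0.1115, γ^t·E[r] = 0.065865, running G = 0.025484
t=6: π = [0.1431, 0.1851, 0.1204, 0.2500, 0.1620, 0.1393], E[r] = 0.1116, γ^t·E[r] = 0.059310, running G = 0.084794
t=7: π = [0.1431, 0.1851, 0.1204, 0.2500, 0.1620, 0.1393], E[r] = 0.1116, γ^t·E[r] = 0.053377, running G = 0.138171
t=8: π = [0.1431, 0.1851, 0.1204, 0.2500, 0.1620, 0.1393], E[r] = 0.1116, γ^t·E[r] = 0.048039, running G = 0.186209

G = 0.1862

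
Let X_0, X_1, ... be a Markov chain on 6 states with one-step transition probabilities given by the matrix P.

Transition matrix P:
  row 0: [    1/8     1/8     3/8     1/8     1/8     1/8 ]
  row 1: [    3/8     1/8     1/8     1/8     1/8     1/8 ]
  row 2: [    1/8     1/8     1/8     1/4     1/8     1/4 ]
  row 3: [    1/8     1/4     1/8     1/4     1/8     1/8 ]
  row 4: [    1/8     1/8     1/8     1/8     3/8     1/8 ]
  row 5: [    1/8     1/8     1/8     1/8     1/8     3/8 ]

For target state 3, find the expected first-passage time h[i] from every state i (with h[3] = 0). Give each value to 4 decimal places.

h = [6.6577, 6.8188, 6.0134, 0.0000, 6.8725, 6.8725]

First-step conditioning: h[3] = 0; for i ≠ 3, h[i] = 1 + Σ_k P[i][k]·h[k].
  h[0] = 1 + 1/8·h[0] + 1/8·h[1] + 3/8·h[2] + 1/8·h[4] + 1/8·h[5]
  h[1] = 1 + 3/8·h[0] + 1/8·h[1] + 1/8·h[2] + 1/8·h[4] + 1/8·h[5]
  h[2] = 1 + 1/8·h[0] + 1/8·h[1] + 1/8·h[2] + 1/8·h[4] + 1/4·h[5]
  h[4] = 1 + 1/8·h[0] + 1/8·h[1] + 1/8·h[2] + 3/8·h[4] + 1/8·h[5]
  h[5] = 1 + 1/8·h[0] + 1/8·h[1] + 1/8·h[2] + 1/8·h[4] + 3/8·h[5]
Solving the 5×5 linear system over states ≠ 3 gives exactly h = [992/149, 1016/149, 896/149, 0, 1024/149, 1024/149] (h[3] = 0 is the target).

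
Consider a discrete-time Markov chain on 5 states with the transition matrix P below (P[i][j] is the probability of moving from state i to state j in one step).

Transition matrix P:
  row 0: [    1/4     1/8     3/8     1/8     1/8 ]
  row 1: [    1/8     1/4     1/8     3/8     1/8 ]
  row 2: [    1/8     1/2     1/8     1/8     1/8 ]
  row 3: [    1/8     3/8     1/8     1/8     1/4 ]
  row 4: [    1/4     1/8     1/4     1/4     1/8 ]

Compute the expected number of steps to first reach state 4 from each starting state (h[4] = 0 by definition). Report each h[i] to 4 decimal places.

h = [6.6859, 6.4553, 6.6167, 5.8098, 0.0000]

First-step conditioning: h[4] = 0; for i ≠ 4, h[i] = 1 + Σ_k P[i][k]·h[k].
  h[0] = 1 + 1/4·h[0] + 1/8·h[1] + 3/8·h[2] + 1/8·h[3]
  h[1] = 1 + 1/8·h[0] + 1/4·h[1] + 1/8·h[2] + 3/8·h[3]
  h[2] = 1 + 1/8·h[0] + 1/2·h[1] + 1/8·h[2] + 1/8·h[3]
  h[3] = 1 + 1/8·h[0] + 3/8·h[1] + 1/8·h[2] + 1/8·h[3]
Solving the 4×4 linear system over states ≠ 4 gives exactly h = [2320/347, 2240/347, 2296/347, 2016/347, 0] (h[4] = 0 is the target).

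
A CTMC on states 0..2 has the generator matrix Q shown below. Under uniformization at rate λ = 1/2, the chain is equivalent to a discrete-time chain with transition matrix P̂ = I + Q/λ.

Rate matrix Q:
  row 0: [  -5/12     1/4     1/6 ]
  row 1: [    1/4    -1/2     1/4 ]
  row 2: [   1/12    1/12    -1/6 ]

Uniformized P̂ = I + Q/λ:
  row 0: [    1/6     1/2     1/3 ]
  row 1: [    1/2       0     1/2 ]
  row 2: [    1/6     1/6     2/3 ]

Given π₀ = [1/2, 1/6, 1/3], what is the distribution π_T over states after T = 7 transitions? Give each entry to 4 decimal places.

π = [0.2365, 0.2109, 0.5525]

t=0: π = [0.5000, 0.1667, 0.3333]
t=1: π = [0.2222, 0.3056, 0.4722]
t=2: π = [0.2685, 0.1898, 0.5417]
t=3: π = [0.2299, 0.2245, 0.5455]
t=4: π = [0.2415, 0.2059, 0.5526]
t=5: π = [0.2353, 0.2129, 0.5518]
t=6: π = [0.2376, 0.2096, 0.5528]
t=7: π = [0.2365, 0.2109, 0.5525]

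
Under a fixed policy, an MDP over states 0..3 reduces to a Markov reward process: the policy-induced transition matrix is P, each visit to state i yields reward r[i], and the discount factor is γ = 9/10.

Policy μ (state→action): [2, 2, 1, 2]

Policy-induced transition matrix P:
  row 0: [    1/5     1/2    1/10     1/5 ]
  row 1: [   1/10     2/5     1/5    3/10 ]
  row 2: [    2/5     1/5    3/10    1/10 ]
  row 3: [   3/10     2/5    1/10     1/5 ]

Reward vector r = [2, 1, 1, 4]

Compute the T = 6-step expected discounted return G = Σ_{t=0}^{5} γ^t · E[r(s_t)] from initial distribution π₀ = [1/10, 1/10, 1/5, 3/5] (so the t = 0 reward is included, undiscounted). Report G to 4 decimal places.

t=0: π = [0.1000, 0.1000, 0.2000, 0.6000], E[r] = 2.9000, γ^t·E[r] = 2.900000, running G = 2.900000
t=1: π = [0.2900, 0.3700, 0.1500, 0.1900], E[r] = 1.8600, γ^t·E[r] = 1.674000, running G = 4.574000
t=2: π = [0.2120, 0.3990, 0.1670, 0.2220], E[r] = 1.8780, γ^t·E[r] = 1.521180, running G = 6.095180
t=3: π = [0.2157, 0.3878, 0.1733, 0.2232], E[r] = 1.8853, γ^t·E[r] = 1.374384, running G = 7.469564
t=4: π = [0.2182, 0.3869, 0.1734, 0.2215], E[r] = 1.8826, γ^t·E[r] = 1.235141, running G = 8.704705
t=5: π = [0.2181, 0.3871, 0.1734, 0.2213], E[r] = 1.8822, γ^t·E[r] = 1.111410, running G = 9.816115

G = 9.8161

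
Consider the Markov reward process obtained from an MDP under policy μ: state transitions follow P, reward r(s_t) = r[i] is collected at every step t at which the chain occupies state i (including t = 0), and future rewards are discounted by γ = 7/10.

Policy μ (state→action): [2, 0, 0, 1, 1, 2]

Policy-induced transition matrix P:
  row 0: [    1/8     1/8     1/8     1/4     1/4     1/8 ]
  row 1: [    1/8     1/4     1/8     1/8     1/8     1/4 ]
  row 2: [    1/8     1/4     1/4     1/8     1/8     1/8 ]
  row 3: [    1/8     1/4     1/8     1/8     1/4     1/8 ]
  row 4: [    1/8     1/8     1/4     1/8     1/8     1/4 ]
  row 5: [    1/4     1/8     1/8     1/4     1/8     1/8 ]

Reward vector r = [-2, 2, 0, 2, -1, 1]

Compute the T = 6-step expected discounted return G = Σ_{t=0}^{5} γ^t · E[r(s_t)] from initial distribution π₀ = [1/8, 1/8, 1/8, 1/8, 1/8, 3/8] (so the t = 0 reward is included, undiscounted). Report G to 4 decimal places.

t=0: π = [0.1250, 0.1250, 0.1250, 0.1250, 0.1250, 0.3750], E[r] = 0.5000, γ^t·E[r] = 0.500000, running G = 0.500000
t=1: π = [0.1719, 0.1719, 0.1563, 0.1875, 0.1563, 0.1563], E[r] = 0.3750, γ^t·E[r] = 0.262500, running G = 0.762500
t=2: π = [0.1445, 0.1895, 0.1641, 0.1660, 0.1699, 0.1660], E[r] = 0.4180, γ^t·E[r] = 0.204805, running G = 0.967305
t=3: π = [0.1458, 0.1899, 0.1667, 0.1638, 0.1638, 0.1699], E[r] = 0.4221, γ^t·E[r] = 0.144787, running G = 1.112092
t=4: π = [0.1462, 0.1901, 0.1663, 0.1645, 0.1637, 0.1692], E[r] = 0.4221, γ^t·E[r] = 0.101343, running G = 1.213435
t=5: π = [0.1462, 0.1901, 0.1663, 0.1644, 0.1638, 0.1692], E[r] = 0.4222, γ^t·E[r] = 0.070951, running G = 1.284386

G = 1.2844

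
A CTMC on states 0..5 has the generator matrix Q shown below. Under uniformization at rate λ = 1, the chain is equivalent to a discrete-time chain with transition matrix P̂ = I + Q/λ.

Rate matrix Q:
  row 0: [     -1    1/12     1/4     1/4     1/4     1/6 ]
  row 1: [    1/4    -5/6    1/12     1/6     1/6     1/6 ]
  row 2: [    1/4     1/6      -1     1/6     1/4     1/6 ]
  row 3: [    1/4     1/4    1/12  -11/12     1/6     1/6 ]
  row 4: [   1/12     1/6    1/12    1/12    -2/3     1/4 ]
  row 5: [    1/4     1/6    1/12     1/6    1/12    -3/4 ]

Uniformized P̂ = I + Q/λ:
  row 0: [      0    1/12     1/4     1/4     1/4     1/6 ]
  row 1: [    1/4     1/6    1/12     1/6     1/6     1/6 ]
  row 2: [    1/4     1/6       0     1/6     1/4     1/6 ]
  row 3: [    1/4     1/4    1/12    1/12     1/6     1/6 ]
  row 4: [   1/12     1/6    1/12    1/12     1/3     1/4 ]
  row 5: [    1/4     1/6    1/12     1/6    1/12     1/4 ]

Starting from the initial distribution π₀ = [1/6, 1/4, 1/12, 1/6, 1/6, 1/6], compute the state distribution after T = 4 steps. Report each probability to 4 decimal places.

π = [0.1723, 0.1649, 0.1035, 0.1512, 0.2075, 0.2007]

t=0: π = [0.1667, 0.2500, 0.0833, 0.1667, 0.1667, 0.1667]
t=1: π = [0.1806, 0.1667, 0.1042, 0.1528, 0.2014, 0.1944]
t=2: π = [0.1713, 0.1644, 0.1047, 0.1522, 0.2078, 0.1997]
t=3: π = [0.1726, 0.1651, 0.1032, 0.1509, 0.2077, 0.2006]
t=4: π = [0.1723, 0.1649, 0.1035, 0.1512, 0.2075, 0.2007]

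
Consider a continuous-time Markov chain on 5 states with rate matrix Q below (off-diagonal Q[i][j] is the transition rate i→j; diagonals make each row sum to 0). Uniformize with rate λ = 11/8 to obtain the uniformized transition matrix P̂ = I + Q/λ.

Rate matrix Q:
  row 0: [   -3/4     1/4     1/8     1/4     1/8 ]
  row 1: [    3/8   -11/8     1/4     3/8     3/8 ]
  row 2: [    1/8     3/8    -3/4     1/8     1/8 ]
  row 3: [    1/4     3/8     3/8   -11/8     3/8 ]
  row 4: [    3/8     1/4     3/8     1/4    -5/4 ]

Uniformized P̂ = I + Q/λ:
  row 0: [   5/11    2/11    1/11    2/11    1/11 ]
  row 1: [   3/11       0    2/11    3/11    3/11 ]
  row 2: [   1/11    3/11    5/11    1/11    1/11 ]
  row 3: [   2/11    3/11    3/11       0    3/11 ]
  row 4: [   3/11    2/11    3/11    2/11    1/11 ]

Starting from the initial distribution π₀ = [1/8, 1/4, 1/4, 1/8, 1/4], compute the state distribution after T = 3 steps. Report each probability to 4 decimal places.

π = [0.2576, 0.1843, 0.2575, 0.1490, 0.1516]

t=0: π = [0.1250, 0.2500, 0.2500, 0.1250, 0.2500]
t=1: π = [0.2386, 0.1705, 0.2727, 0.1591, 0.1591]
t=2: π = [0.2521, 0.1901, 0.2634, 0.1436, 0.1508]
t=3: π = [0.2576, 0.1843, 0.2575, 0.1490, 0.1516]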